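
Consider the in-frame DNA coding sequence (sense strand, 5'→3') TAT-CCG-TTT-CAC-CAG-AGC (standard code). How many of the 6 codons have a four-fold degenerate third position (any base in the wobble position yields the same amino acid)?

Codon 1 TAT (Tyr): third position 2-fold.
Codon 2 CCG (Pro): third position 4-fold.
Codon 3 TTT (Phe): third position 2-fold.
Codon 4 CAC (His): third position 2-fold.
Codon 5 CAG (Gln): third position 2-fold.
Codon 6 AGC (Ser): third position 2-fold.
Four-fold degenerate third positions: 1.

1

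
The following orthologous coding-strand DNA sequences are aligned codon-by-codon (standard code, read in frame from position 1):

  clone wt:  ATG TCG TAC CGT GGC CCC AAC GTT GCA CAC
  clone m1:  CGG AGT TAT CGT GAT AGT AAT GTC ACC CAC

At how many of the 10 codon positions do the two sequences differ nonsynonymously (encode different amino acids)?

4

Codon 1: ATG Met / CGG Arg — nonsynonymous.
Codon 2: TCG Ser / AGT Ser — synonymous.
Codon 3: TAC Tyr / TAT Tyr — synonymous.
Codon 4: CGT Arg / CGT Arg — identical.
Codon 5: GGC Gly / GAT Asp — nonsynonymous.
Codon 6: CCC Pro / AGT Ser — nonsynonymous.
Codon 7: AAC Asn / AAT Asn — synonymous.
Codon 8: GTT Val / GTC Val — synonymous.
Codon 9: GCA Ala / ACC Thr — nonsynonymous.
Codon 10: CAC His / CAC His — identical.
Nonsynonymous differences: 4.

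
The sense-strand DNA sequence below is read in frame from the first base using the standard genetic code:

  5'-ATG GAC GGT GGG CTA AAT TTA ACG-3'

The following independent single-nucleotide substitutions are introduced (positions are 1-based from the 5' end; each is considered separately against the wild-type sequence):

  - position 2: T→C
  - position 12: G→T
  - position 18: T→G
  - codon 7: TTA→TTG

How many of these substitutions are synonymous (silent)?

2

Codon 1: ATG (Met) → ACG (Thr) — missense.
Codon 4: GGG (Gly) → GGT (Gly) — synonymous.
Codon 6: AAT (Asn) → AAG (Lys) — missense.
Codon 7: TTA (Leu) → TTG (Leu) — synonymous.
Synonymous: 2 of 4.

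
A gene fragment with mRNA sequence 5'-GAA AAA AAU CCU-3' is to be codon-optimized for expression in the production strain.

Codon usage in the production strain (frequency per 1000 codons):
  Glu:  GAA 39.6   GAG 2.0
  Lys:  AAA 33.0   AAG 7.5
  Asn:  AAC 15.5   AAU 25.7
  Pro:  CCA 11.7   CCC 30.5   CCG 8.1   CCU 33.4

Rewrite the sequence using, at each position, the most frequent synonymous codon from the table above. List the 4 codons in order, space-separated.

GAA AAA AAU CCU

Codon 1 (Glu): best is GAA at 39.6.
Codon 2 (Lys): best is AAA at 33.0.
Codon 3 (Asn): best is AAU at 25.7.
Codon 4 (Pro): best is CCU at 33.4.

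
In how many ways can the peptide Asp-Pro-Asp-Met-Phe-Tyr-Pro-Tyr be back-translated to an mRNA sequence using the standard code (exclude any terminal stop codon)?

512

Asp: 2 codons.
Pro: 4 codons.
Asp: 2 codons.
Met: 1 codon.
Phe: 2 codons.
Tyr: 2 codons.
Pro: 4 codons.
Tyr: 2 codons.
2 × 4 × 2 × 1 × 2 × 2 × 4 × 2 = 512.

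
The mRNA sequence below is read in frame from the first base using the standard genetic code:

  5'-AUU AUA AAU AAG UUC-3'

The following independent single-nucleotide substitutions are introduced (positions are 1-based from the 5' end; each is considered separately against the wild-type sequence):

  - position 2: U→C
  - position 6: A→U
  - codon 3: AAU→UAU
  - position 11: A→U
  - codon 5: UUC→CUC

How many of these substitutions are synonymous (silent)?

Codon 1: AUU (Ile) → ACU (Thr) — missense.
Codon 2: AUA (Ile) → AUU (Ile) — synonymous.
Codon 3: AAU (Asn) → UAU (Tyr) — missense.
Codon 4: AAG (Lys) → AUG (Met) — missense.
Codon 5: UUC (Phe) → CUC (Leu) — missense.
Synonymous: 1 of 5.

1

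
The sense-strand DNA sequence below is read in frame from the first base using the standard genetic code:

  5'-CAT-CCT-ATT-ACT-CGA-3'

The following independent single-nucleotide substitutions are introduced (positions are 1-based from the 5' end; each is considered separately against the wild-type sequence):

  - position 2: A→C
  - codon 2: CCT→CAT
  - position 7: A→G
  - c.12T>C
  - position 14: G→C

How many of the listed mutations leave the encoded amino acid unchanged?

1

Codon 1: CAT (His) → CCT (Pro) — missense.
Codon 2: CCT (Pro) → CAT (His) — missense.
Codon 3: ATT (Ile) → GTT (Val) — missense.
Codon 4: ACT (Thr) → ACC (Thr) — synonymous.
Codon 5: CGA (Arg) → CCA (Pro) — missense.
Synonymous: 1 of 5.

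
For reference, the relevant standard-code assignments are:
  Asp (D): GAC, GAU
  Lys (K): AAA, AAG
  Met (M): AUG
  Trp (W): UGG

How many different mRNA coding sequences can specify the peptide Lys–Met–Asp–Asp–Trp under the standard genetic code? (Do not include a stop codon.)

8

Lys: 2 codons.
Met: 1 codon.
Asp: 2 codons.
Asp: 2 codons.
Trp: 1 codon.
2 × 1 × 2 × 2 × 1 = 8.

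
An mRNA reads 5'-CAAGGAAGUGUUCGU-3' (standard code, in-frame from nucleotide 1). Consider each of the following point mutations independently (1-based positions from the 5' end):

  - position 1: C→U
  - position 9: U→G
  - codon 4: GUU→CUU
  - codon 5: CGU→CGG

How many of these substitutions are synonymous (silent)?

Codon 1: CAA (Gln) → UAA (Stop) — nonsense.
Codon 3: AGU (Ser) → AGG (Arg) — missense.
Codon 4: GUU (Val) → CUU (Leu) — missense.
Codon 5: CGU (Arg) → CGG (Arg) — synonymous.
Synonymous: 1 of 4.

1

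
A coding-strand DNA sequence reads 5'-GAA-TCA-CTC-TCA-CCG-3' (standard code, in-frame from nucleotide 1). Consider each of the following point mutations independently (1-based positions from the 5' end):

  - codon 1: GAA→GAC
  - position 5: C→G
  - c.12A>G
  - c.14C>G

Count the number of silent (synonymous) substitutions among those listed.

Codon 1: GAA (Glu) → GAC (Asp) — missense.
Codon 2: TCA (Ser) → TGA (Stop) — nonsense.
Codon 4: TCA (Ser) → TCG (Ser) — synonymous.
Codon 5: CCG (Pro) → CGG (Arg) — missense.
Synonymous: 1 of 4.

1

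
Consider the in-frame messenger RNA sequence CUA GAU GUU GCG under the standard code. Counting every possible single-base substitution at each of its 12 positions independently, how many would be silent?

Codon 1 (CUA, Leu): 4 synonymous substitutions.
Codon 2 (GAU, Asp): 1 synonymous substitution.
Codon 3 (GUU, Val): 3 synonymous substitutions.
Codon 4 (GCG, Ala): 3 synonymous substitutions.
Total: 4 + 1 + 3 + 3 = 11.

11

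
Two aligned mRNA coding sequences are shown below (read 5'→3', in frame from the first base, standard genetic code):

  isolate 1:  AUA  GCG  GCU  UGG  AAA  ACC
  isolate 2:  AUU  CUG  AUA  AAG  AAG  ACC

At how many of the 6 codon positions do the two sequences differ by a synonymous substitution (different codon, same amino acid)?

Codon 1: AUA Ile / AUU Ile — synonymous.
Codon 2: GCG Ala / CUG Leu — nonsynonymous.
Codon 3: GCU Ala / AUA Ile — nonsynonymous.
Codon 4: UGG Trp / AAG Lys — nonsynonymous.
Codon 5: AAA Lys / AAG Lys — synonymous.
Codon 6: ACC Thr / ACC Thr — identical.
Synonymous differences: 2.

2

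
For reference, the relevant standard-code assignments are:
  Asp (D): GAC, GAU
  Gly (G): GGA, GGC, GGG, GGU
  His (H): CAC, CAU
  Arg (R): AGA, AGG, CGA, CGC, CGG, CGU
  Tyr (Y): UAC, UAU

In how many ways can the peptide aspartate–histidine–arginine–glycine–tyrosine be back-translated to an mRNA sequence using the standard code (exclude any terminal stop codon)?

192

Asp: 2 codons.
His: 2 codons.
Arg: 6 codons.
Gly: 4 codons.
Tyr: 2 codons.
2 × 2 × 6 × 4 × 2 = 192.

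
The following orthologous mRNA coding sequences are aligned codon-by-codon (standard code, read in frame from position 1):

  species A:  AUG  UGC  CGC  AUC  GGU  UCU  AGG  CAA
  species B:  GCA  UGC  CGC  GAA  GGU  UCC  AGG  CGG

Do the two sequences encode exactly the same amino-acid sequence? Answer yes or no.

no

Codon 1: AUG Met / GCA Ala — nonsynonymous.
Codon 2: UGC Cys / UGC Cys — identical.
Codon 3: CGC Arg / CGC Arg — identical.
Codon 4: AUC Ile / GAA Glu — nonsynonymous.
Codon 5: GGU Gly / GGU Gly — identical.
Codon 6: UCU Ser / UCC Ser — synonymous.
Codon 7: AGG Arg / AGG Arg — identical.
Codon 8: CAA Gln / CGG Arg — nonsynonymous.
Nonsynonymous differences: 3 → different protein.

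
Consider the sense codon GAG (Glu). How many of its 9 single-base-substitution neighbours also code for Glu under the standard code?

Position 1: none → 0 synonymous.
Position 2: none → 0 synonymous.
Position 3: GAA → 1 synonymous.
Total: 0 + 0 + 1 = 1.

1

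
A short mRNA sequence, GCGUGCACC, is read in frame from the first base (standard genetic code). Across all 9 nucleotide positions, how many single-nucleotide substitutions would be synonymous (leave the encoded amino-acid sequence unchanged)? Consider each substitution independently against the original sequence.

7

Codon 1 (GCG, Ala): 3 synonymous substitutions.
Codon 2 (UGC, Cys): 1 synonymous substitution.
Codon 3 (ACC, Thr): 3 synonymous substitutions.
Total: 3 + 1 + 3 = 7.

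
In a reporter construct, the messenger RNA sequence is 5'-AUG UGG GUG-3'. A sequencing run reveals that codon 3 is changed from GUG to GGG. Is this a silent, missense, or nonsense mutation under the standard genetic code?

missense

Position 8 falls in codon 3: GUG → Val.
After the substitution the codon is GGG → Gly.
Val ≠ Gly, so this is a missense mutation.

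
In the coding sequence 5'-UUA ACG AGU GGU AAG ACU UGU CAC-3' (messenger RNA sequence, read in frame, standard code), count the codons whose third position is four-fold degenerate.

Codon 1 UUA (Leu): third position 2-fold.
Codon 2 ACG (Thr): third position 4-fold.
Codon 3 AGU (Ser): third position 2-fold.
Codon 4 GGU (Gly): third position 4-fold.
Codon 5 AAG (Lys): third position 2-fold.
Codon 6 ACU (Thr): third position 4-fold.
Codon 7 UGU (Cys): third position 2-fold.
Codon 8 CAC (His): third position 2-fold.
Four-fold degenerate third positions: 3.

3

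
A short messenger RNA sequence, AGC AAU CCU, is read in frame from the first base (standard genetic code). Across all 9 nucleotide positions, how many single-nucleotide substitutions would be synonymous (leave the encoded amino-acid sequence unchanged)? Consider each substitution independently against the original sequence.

Codon 1 (AGC, Ser): 1 synonymous substitution.
Codon 2 (AAU, Asn): 1 synonymous substitution.
Codon 3 (CCU, Pro): 3 synonymous substitutions.
Total: 1 + 1 + 3 = 5.

5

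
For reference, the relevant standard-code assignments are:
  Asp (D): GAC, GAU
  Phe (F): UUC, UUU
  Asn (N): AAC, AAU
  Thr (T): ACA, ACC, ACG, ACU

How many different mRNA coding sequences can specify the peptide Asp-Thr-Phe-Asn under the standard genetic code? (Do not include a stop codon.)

32

Asp: 2 codons.
Thr: 4 codons.
Phe: 2 codons.
Asn: 2 codons.
2 × 4 × 2 × 2 = 32.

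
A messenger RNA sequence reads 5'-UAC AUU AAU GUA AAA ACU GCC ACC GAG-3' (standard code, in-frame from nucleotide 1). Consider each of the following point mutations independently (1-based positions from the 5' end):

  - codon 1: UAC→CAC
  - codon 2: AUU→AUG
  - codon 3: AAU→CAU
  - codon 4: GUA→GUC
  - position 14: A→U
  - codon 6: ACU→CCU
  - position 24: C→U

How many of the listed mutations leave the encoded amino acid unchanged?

2

Codon 1: UAC (Tyr) → CAC (His) — missense.
Codon 2: AUU (Ile) → AUG (Met) — missense.
Codon 3: AAU (Asn) → CAU (His) — missense.
Codon 4: GUA (Val) → GUC (Val) — synonymous.
Codon 5: AAA (Lys) → AUA (Ile) — missense.
Codon 6: ACU (Thr) → CCU (Pro) — missense.
Codon 8: ACC (Thr) → ACU (Thr) — synonymous.
Synonymous: 2 of 7.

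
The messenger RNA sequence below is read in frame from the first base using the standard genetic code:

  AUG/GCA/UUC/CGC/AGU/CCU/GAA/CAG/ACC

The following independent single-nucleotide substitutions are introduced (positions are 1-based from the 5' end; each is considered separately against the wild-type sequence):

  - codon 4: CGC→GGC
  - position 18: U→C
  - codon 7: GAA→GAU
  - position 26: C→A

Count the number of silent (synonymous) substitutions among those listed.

1

Codon 4: CGC (Arg) → GGC (Gly) — missense.
Codon 6: CCU (Pro) → CCC (Pro) — synonymous.
Codon 7: GAA (Glu) → GAU (Asp) — missense.
Codon 9: ACC (Thr) → AAC (Asn) — missense.
Synonymous: 1 of 4.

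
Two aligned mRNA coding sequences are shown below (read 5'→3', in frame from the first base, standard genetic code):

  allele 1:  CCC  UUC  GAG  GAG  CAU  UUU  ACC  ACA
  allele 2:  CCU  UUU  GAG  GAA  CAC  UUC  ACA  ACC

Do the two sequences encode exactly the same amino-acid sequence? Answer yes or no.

Codon 1: CCC Pro / CCU Pro — synonymous.
Codon 2: UUC Phe / UUU Phe — synonymous.
Codon 3: GAG Glu / GAG Glu — identical.
Codon 4: GAG Glu / GAA Glu — synonymous.
Codon 5: CAU His / CAC His — synonymous.
Codon 6: UUU Phe / UUC Phe — synonymous.
Codon 7: ACC Thr / ACA Thr — synonymous.
Codon 8: ACA Thr / ACC Thr — synonymous.
Nonsynonymous differences: 0 → same protein.

yes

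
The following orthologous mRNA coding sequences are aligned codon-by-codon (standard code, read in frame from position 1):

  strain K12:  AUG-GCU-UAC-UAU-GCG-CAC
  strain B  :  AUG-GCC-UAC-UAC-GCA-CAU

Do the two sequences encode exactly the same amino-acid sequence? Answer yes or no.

Codon 1: AUG Met / AUG Met — identical.
Codon 2: GCU Ala / GCC Ala — synonymous.
Codon 3: UAC Tyr / UAC Tyr — identical.
Codon 4: UAU Tyr / UAC Tyr — synonymous.
Codon 5: GCG Ala / GCA Ala — synonymous.
Codon 6: CAC His / CAU His — synonymous.
Nonsynonymous differences: 0 → same protein.

yes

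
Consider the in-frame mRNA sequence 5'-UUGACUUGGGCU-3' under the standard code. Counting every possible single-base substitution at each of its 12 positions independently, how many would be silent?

Codon 1 (UUG, Leu): 2 synonymous substitutions.
Codon 2 (ACU, Thr): 3 synonymous substitutions.
Codon 3 (UGG, Trp): 0 synonymous substitutions.
Codon 4 (GCU, Ala): 3 synonymous substitutions.
Total: 2 + 3 + 0 + 3 = 8.

8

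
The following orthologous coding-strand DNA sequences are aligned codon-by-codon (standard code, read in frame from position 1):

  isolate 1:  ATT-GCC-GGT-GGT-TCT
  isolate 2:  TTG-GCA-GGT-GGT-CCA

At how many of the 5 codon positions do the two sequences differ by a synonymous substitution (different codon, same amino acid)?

Codon 1: ATT Ile / TTG Leu — nonsynonymous.
Codon 2: GCC Ala / GCA Ala — synonymous.
Codon 3: GGT Gly / GGT Gly — identical.
Codon 4: GGT Gly / GGT Gly — identical.
Codon 5: TCT Ser / CCA Pro — nonsynonymous.
Synonymous differences: 1.

1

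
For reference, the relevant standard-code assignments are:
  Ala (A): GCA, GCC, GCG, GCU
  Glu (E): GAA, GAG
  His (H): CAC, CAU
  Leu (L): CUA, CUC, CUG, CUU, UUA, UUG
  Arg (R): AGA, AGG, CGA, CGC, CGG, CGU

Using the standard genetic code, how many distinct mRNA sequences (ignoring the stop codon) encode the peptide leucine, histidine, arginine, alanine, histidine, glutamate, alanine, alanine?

18432

Leu: 6 codons.
His: 2 codons.
Arg: 6 codons.
Ala: 4 codons.
His: 2 codons.
Glu: 2 codons.
Ala: 4 codons.
Ala: 4 codons.
6 × 2 × 6 × 4 × 2 × 2 × 4 × 4 = 18432.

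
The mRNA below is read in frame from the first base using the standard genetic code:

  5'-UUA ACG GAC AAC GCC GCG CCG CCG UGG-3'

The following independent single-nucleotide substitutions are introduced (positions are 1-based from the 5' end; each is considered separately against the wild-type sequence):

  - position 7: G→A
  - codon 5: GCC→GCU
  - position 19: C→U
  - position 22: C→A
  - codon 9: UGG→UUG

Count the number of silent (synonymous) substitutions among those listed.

1

Codon 3: GAC (Asp) → AAC (Asn) — missense.
Codon 5: GCC (Ala) → GCU (Ala) — synonymous.
Codon 7: CCG (Pro) → UCG (Ser) — missense.
Codon 8: CCG (Pro) → ACG (Thr) — missense.
Codon 9: UGG (Trp) → UUG (Leu) — missense.
Synonymous: 1 of 5.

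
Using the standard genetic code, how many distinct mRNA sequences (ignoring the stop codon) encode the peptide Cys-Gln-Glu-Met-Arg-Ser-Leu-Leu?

Cys: 2 codons.
Gln: 2 codons.
Glu: 2 codons.
Met: 1 codon.
Arg: 6 codons.
Ser: 6 codons.
Leu: 6 codons.
Leu: 6 codons.
2 × 2 × 2 × 1 × 6 × 6 × 6 × 6 = 10368.

10368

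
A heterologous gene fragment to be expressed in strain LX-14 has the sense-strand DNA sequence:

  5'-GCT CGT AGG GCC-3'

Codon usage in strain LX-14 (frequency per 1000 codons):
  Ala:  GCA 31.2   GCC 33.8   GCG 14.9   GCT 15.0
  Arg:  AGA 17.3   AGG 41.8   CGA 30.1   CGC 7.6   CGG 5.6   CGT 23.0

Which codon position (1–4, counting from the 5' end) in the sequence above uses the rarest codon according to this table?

Codon 1 GCT (Ala): 15.0 per 1000.
Codon 2 CGT (Arg): 23.0 per 1000.
Codon 3 AGG (Arg): 41.8 per 1000.
Codon 4 GCC (Ala): 33.8 per 1000.
Lowest frequency is 15.0 at codon 1.

1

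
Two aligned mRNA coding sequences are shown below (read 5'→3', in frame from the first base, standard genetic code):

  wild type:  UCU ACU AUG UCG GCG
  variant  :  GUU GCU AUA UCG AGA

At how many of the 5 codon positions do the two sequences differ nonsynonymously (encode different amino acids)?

Codon 1: UCU Ser / GUU Val — nonsynonymous.
Codon 2: ACU Thr / GCU Ala — nonsynonymous.
Codon 3: AUG Met / AUA Ile — nonsynonymous.
Codon 4: UCG Ser / UCG Ser — identical.
Codon 5: GCG Ala / AGA Arg — nonsynonymous.
Nonsynonymous differences: 4.

4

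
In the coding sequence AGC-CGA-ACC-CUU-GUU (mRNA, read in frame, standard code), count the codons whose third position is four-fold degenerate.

4

Codon 1 AGC (Ser): third position 2-fold.
Codon 2 CGA (Arg): third position 4-fold.
Codon 3 ACC (Thr): third position 4-fold.
Codon 4 CUU (Leu): third position 4-fold.
Codon 5 GUU (Val): third position 4-fold.
Four-fold degenerate third positions: 4.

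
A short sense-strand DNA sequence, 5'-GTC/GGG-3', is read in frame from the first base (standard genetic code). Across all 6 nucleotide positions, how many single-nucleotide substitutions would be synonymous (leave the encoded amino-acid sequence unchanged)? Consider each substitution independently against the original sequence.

Codon 1 (GTC, Val): 3 synonymous substitutions.
Codon 2 (GGG, Gly): 3 synonymous substitutions.
Total: 3 + 3 = 6.

6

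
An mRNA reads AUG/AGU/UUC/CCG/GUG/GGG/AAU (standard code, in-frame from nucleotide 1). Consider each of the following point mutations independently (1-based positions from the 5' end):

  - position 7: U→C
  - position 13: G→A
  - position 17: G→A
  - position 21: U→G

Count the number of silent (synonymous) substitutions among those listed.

0

Codon 3: UUC (Phe) → CUC (Leu) — missense.
Codon 5: GUG (Val) → AUG (Met) — missense.
Codon 6: GGG (Gly) → GAG (Glu) — missense.
Codon 7: AAU (Asn) → AAG (Lys) — missense.
Synonymous: 0 of 4.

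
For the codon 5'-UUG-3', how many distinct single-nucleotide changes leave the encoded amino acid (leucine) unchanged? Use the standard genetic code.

2

Position 1: CUG → 1 synonymous.
Position 2: none → 0 synonymous.
Position 3: UUA → 1 synonymous.
Total: 1 + 0 + 1 = 2.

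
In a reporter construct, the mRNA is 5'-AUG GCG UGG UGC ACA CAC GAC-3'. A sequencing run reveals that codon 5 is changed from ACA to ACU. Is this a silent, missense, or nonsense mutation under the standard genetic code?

Position 15 falls in codon 5: ACA → Thr.
After the substitution the codon is ACU → Thr.
Both encode Thr, so the change is synonymous.

silent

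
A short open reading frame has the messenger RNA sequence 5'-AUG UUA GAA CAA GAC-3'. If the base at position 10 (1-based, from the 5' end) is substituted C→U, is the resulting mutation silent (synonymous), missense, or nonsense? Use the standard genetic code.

Position 10 falls in codon 4: CAA → Gln.
After the substitution the codon is UAA → Stop.
The new codon is a stop codon, so this is a nonsense mutation.

nonsense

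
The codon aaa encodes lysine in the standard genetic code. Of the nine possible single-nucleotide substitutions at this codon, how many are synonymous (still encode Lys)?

1

Position 1: none → 0 synonymous.
Position 2: none → 0 synonymous.
Position 3: AAG → 1 synonymous.
Total: 0 + 0 + 1 = 1.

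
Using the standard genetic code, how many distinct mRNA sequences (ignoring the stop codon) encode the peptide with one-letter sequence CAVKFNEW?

Cys: 2 codons.
Ala: 4 codons.
Val: 4 codons.
Lys: 2 codons.
Phe: 2 codons.
Asn: 2 codons.
Glu: 2 codons.
Trp: 1 codon.
2 × 4 × 4 × 2 × 2 × 2 × 2 × 1 = 512.

512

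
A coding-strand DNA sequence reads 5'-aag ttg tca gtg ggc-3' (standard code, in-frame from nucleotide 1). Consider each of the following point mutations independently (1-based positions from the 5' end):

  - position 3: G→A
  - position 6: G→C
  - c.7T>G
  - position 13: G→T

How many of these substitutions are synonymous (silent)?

1

Codon 1: AAG (Lys) → AAA (Lys) — synonymous.
Codon 2: TTG (Leu) → TTC (Phe) — missense.
Codon 3: TCA (Ser) → GCA (Ala) — missense.
Codon 5: GGC (Gly) → TGC (Cys) — missense.
Synonymous: 1 of 4.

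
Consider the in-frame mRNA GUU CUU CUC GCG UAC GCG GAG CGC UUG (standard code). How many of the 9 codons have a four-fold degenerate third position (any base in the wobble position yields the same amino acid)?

Codon 1 GUU (Val): third position 4-fold.
Codon 2 CUU (Leu): third position 4-fold.
Codon 3 CUC (Leu): third position 4-fold.
Codon 4 GCG (Ala): third position 4-fold.
Codon 5 UAC (Tyr): third position 2-fold.
Codon 6 GCG (Ala): third position 4-fold.
Codon 7 GAG (Glu): third position 2-fold.
Codon 8 CGC (Arg): third position 4-fold.
Codon 9 UUG (Leu): third position 2-fold.
Four-fold degenerate third positions: 6.

6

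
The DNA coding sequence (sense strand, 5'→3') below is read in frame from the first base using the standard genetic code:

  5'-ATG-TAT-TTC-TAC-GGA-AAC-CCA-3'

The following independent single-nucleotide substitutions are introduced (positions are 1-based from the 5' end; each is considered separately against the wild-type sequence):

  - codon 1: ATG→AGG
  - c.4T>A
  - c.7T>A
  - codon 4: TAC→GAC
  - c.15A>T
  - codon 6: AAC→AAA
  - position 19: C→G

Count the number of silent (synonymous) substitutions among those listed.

1

Codon 1: ATG (Met) → AGG (Arg) — missense.
Codon 2: TAT (Tyr) → AAT (Asn) — missense.
Codon 3: TTC (Phe) → ATC (Ile) — missense.
Codon 4: TAC (Tyr) → GAC (Asp) — missense.
Codon 5: GGA (Gly) → GGT (Gly) — synonymous.
Codon 6: AAC (Asn) → AAA (Lys) — missense.
Codon 7: CCA (Pro) → GCA (Ala) — missense.
Synonymous: 1 of 7.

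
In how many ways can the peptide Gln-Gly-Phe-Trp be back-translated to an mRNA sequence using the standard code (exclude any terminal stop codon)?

Gln: 2 codons.
Gly: 4 codons.
Phe: 2 codons.
Trp: 1 codon.
2 × 4 × 2 × 1 = 16.

16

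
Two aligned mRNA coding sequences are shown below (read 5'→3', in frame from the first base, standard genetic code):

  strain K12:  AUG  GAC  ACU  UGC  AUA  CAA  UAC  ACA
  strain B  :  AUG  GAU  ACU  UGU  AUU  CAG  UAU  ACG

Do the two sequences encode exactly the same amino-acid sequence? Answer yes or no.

Codon 1: AUG Met / AUG Met — identical.
Codon 2: GAC Asp / GAU Asp — synonymous.
Codon 3: ACU Thr / ACU Thr — identical.
Codon 4: UGC Cys / UGU Cys — synonymous.
Codon 5: AUA Ile / AUU Ile — synonymous.
Codon 6: CAA Gln / CAG Gln — synonymous.
Codon 7: UAC Tyr / UAU Tyr — synonymous.
Codon 8: ACA Thr / ACG Thr — synonymous.
Nonsynonymous differences: 0 → same protein.

yes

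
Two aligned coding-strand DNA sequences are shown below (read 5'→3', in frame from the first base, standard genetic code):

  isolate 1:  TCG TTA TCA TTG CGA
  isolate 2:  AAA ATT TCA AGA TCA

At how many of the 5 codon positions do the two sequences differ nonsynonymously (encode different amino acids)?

4

Codon 1: TCG Ser / AAA Lys — nonsynonymous.
Codon 2: TTA Leu / ATT Ile — nonsynonymous.
Codon 3: TCA Ser / TCA Ser — identical.
Codon 4: TTG Leu / AGA Arg — nonsynonymous.
Codon 5: CGA Arg / TCA Ser — nonsynonymous.
Nonsynonymous differences: 4.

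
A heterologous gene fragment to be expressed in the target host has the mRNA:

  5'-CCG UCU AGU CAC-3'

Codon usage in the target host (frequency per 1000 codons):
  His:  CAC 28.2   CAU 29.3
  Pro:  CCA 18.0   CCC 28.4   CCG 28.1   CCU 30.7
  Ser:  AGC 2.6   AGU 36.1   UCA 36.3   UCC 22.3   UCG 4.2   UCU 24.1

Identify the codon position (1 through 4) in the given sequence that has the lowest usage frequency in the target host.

2

Codon 1 CCG (Pro): 28.1 per 1000.
Codon 2 UCU (Ser): 24.1 per 1000.
Codon 3 AGU (Ser): 36.1 per 1000.
Codon 4 CAC (His): 28.2 per 1000.
Lowest frequency is 24.1 at codon 2.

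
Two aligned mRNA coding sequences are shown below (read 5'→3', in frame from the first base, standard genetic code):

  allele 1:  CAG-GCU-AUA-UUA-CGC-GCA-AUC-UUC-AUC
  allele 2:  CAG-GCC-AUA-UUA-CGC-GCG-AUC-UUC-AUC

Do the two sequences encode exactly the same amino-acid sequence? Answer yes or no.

yes

Codon 1: CAG Gln / CAG Gln — identical.
Codon 2: GCU Ala / GCC Ala — synonymous.
Codon 3: AUA Ile / AUA Ile — identical.
Codon 4: UUA Leu / UUA Leu — identical.
Codon 5: CGC Arg / CGC Arg — identical.
Codon 6: GCA Ala / GCG Ala — synonymous.
Codon 7: AUC Ile / AUC Ile — identical.
Codon 8: UUC Phe / UUC Phe — identical.
Codon 9: AUC Ile / AUC Ile — identical.
Nonsynonymous differences: 0 → same protein.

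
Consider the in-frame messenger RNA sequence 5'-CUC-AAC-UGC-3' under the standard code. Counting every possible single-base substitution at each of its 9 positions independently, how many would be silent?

Codon 1 (CUC, Leu): 3 synonymous substitutions.
Codon 2 (AAC, Asn): 1 synonymous substitution.
Codon 3 (UGC, Cys): 1 synonymous substitution.
Total: 3 + 1 + 1 = 5.

5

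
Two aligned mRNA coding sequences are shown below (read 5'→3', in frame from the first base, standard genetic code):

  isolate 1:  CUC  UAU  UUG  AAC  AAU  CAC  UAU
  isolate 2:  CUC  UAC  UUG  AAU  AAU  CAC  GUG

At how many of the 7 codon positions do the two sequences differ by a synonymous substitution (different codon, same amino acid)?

Codon 1: CUC Leu / CUC Leu — identical.
Codon 2: UAU Tyr / UAC Tyr — synonymous.
Codon 3: UUG Leu / UUG Leu — identical.
Codon 4: AAC Asn / AAU Asn — synonymous.
Codon 5: AAU Asn / AAU Asn — identical.
Codon 6: CAC His / CAC His — identical.
Codon 7: UAU Tyr / GUG Val — nonsynonymous.
Synonymous differences: 2.

2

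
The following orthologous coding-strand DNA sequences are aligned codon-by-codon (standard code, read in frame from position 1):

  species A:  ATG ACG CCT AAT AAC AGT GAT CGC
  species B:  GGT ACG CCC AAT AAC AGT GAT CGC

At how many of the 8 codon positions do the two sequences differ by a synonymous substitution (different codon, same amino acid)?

Codon 1: ATG Met / GGT Gly — nonsynonymous.
Codon 2: ACG Thr / ACG Thr — identical.
Codon 3: CCT Pro / CCC Pro — synonymous.
Codon 4: AAT Asn / AAT Asn — identical.
Codon 5: AAC Asn / AAC Asn — identical.
Codon 6: AGT Ser / AGT Ser — identical.
Codon 7: GAT Asp / GAT Asp — identical.
Codon 8: CGC Arg / CGC Arg — identical.
Synonymous differences: 1.

1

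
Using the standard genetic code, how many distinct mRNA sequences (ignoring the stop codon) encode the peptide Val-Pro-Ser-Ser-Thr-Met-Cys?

Val: 4 codons.
Pro: 4 codons.
Ser: 6 codons.
Ser: 6 codons.
Thr: 4 codons.
Met: 1 codon.
Cys: 2 codons.
4 × 4 × 6 × 6 × 4 × 1 × 2 = 4608.

4608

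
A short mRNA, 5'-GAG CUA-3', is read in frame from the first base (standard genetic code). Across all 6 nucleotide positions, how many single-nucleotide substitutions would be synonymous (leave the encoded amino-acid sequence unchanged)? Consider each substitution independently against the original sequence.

5

Codon 1 (GAG, Glu): 1 synonymous substitution.
Codon 2 (CUA, Leu): 4 synonymous substitutions.
Total: 1 + 4 = 5.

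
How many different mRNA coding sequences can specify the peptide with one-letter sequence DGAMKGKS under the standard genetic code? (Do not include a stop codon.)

3072

Asp: 2 codons.
Gly: 4 codons.
Ala: 4 codons.
Met: 1 codon.
Lys: 2 codons.
Gly: 4 codons.
Lys: 2 codons.
Ser: 6 codons.
2 × 4 × 4 × 1 × 2 × 4 × 2 × 6 = 3072.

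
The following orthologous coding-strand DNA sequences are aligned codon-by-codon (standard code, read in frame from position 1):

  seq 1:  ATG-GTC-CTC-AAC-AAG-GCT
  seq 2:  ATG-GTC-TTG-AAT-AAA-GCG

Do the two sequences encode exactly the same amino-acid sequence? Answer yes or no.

Codon 1: ATG Met / ATG Met — identical.
Codon 2: GTC Val / GTC Val — identical.
Codon 3: CTC Leu / TTG Leu — synonymous.
Codon 4: AAC Asn / AAT Asn — synonymous.
Codon 5: AAG Lys / AAA Lys — synonymous.
Codon 6: GCT Ala / GCG Ala — synonymous.
Nonsynonymous differences: 0 → same protein.

yes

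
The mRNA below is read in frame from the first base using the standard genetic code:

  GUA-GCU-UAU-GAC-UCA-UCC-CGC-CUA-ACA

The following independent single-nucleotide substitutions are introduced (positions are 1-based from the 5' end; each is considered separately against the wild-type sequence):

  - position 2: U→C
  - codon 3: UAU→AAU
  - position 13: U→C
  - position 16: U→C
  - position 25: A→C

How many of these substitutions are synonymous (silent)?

Codon 1: GUA (Val) → GCA (Ala) — missense.
Codon 3: UAU (Tyr) → AAU (Asn) — missense.
Codon 5: UCA (Ser) → CCA (Pro) — missense.
Codon 6: UCC (Ser) → CCC (Pro) — missense.
Codon 9: ACA (Thr) → CCA (Pro) — missense.
Synonymous: 0 of 5.

0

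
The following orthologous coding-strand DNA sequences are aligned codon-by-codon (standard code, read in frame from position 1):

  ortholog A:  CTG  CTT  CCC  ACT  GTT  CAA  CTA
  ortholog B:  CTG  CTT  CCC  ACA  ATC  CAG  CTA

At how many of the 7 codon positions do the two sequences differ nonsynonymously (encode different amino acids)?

1

Codon 1: CTG Leu / CTG Leu — identical.
Codon 2: CTT Leu / CTT Leu — identical.
Codon 3: CCC Pro / CCC Pro — identical.
Codon 4: ACT Thr / ACA Thr — synonymous.
Codon 5: GTT Val / ATC Ile — nonsynonymous.
Codon 6: CAA Gln / CAG Gln — synonymous.
Codon 7: CTA Leu / CTA Leu — identical.
Nonsynonymous differences: 1.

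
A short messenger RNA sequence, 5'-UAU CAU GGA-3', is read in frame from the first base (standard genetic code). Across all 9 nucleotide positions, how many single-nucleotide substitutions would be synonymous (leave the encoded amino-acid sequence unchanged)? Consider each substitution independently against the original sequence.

Codon 1 (UAU, Tyr): 1 synonymous substitution.
Codon 2 (CAU, His): 1 synonymous substitution.
Codon 3 (GGA, Gly): 3 synonymous substitutions.
Total: 1 + 1 + 3 = 5.

5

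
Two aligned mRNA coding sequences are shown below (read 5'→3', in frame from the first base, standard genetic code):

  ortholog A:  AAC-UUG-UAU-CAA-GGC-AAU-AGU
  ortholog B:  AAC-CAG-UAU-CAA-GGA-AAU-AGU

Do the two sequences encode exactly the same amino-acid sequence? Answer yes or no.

Codon 1: AAC Asn / AAC Asn — identical.
Codon 2: UUG Leu / CAG Gln — nonsynonymous.
Codon 3: UAU Tyr / UAU Tyr — identical.
Codon 4: CAA Gln / CAA Gln — identical.
Codon 5: GGC Gly / GGA Gly — synonymous.
Codon 6: AAU Asn / AAU Asn — identical.
Codon 7: AGU Ser / AGU Ser — identical.
Nonsynonymous differences: 1 → different protein.

no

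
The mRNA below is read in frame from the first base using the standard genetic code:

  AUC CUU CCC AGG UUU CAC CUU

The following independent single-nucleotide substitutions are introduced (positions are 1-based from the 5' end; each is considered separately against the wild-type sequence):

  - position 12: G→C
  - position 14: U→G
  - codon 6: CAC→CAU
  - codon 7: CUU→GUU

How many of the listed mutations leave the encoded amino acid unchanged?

1

Codon 4: AGG (Arg) → AGC (Ser) — missense.
Codon 5: UUU (Phe) → UGU (Cys) — missense.
Codon 6: CAC (His) → CAU (His) — synonymous.
Codon 7: CUU (Leu) → GUU (Val) — missense.
Synonymous: 1 of 4.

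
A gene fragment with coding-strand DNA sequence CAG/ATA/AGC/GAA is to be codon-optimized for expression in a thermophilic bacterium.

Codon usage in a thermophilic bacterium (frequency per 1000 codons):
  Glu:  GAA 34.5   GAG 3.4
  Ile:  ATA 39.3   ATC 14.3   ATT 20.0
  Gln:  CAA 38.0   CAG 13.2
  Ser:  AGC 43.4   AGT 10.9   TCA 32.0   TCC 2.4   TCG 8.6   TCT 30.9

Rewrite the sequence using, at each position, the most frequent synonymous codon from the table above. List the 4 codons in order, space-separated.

Codon 1 (Gln): best is CAA at 38.0.
Codon 2 (Ile): best is ATA at 39.3.
Codon 3 (Ser): best is AGC at 43.4.
Codon 4 (Glu): best is GAA at 34.5.

CAA ATA AGC GAA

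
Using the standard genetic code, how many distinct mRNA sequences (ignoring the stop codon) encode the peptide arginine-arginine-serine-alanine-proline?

3456

Arg: 6 codons.
Arg: 6 codons.
Ser: 6 codons.
Ala: 4 codons.
Pro: 4 codons.
6 × 6 × 6 × 4 × 4 = 3456.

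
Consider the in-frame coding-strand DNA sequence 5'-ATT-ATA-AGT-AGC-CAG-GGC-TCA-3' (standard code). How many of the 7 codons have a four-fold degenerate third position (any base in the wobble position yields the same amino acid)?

Codon 1 ATT (Ile): third position 3-fold.
Codon 2 ATA (Ile): third position 3-fold.
Codon 3 AGT (Ser): third position 2-fold.
Codon 4 AGC (Ser): third position 2-fold.
Codon 5 CAG (Gln): third position 2-fold.
Codon 6 GGC (Gly): third position 4-fold.
Codon 7 TCA (Ser): third position 4-fold.
Four-fold degenerate third positions: 2.

2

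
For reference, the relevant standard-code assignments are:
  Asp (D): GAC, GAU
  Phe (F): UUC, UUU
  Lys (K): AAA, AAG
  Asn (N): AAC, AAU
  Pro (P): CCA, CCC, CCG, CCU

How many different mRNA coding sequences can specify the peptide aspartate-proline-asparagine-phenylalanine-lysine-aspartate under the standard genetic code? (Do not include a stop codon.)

Asp: 2 codons.
Pro: 4 codons.
Asn: 2 codons.
Phe: 2 codons.
Lys: 2 codons.
Asp: 2 codons.
2 × 4 × 2 × 2 × 2 × 2 = 128.

128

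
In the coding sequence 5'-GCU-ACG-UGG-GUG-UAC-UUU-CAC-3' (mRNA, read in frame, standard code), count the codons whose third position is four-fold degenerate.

3

Codon 1 GCU (Ala): third position 4-fold.
Codon 2 ACG (Thr): third position 4-fold.
Codon 3 UGG (Trp): third position 1-fold.
Codon 4 GUG (Val): third position 4-fold.
Codon 5 UAC (Tyr): third position 2-fold.
Codon 6 UUU (Phe): third position 2-fold.
Codon 7 CAC (His): third position 2-fold.
Four-fold degenerate third positions: 3.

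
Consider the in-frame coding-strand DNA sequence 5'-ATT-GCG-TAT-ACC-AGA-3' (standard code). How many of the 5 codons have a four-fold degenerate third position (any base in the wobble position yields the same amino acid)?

2

Codon 1 ATT (Ile): third position 3-fold.
Codon 2 GCG (Ala): third position 4-fold.
Codon 3 TAT (Tyr): third position 2-fold.
Codon 4 ACC (Thr): third position 4-fold.
Codon 5 AGA (Arg): third position 2-fold.
Four-fold degenerate third positions: 2.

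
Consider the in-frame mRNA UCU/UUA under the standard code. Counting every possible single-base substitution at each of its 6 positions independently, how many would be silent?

5

Codon 1 (UCU, Ser): 3 synonymous substitutions.
Codon 2 (UUA, Leu): 2 synonymous substitutions.
Total: 3 + 2 = 5.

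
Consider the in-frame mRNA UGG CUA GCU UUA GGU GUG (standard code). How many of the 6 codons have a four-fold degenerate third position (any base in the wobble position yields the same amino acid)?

4

Codon 1 UGG (Trp): third position 1-fold.
Codon 2 CUA (Leu): third position 4-fold.
Codon 3 GCU (Ala): third position 4-fold.
Codon 4 UUA (Leu): third position 2-fold.
Codon 5 GGU (Gly): third position 4-fold.
Codon 6 GUG (Val): third position 4-fold.
Four-fold degenerate third positions: 4.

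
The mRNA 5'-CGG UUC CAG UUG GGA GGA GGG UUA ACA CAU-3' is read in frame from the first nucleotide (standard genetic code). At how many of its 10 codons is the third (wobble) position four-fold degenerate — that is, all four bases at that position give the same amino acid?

5

Codon 1 CGG (Arg): third position 4-fold.
Codon 2 UUC (Phe): third position 2-fold.
Codon 3 CAG (Gln): third position 2-fold.
Codon 4 UUG (Leu): third position 2-fold.
Codon 5 GGA (Gly): third position 4-fold.
Codon 6 GGA (Gly): third position 4-fold.
Codon 7 GGG (Gly): third position 4-fold.
Codon 8 UUA (Leu): third position 2-fold.
Codon 9 ACA (Thr): third position 4-fold.
Codon 10 CAU (His): third position 2-fold.
Four-fold degenerate third positions: 5.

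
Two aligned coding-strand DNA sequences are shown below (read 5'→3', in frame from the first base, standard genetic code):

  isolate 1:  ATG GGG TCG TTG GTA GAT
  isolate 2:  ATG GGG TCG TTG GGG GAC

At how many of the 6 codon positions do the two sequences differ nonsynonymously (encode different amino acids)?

Codon 1: ATG Met / ATG Met — identical.
Codon 2: GGG Gly / GGG Gly — identical.
Codon 3: TCG Ser / TCG Ser — identical.
Codon 4: TTG Leu / TTG Leu — identical.
Codon 5: GTA Val / GGG Gly — nonsynonymous.
Codon 6: GAT Asp / GAC Asp — synonymous.
Nonsynonymous differences: 1.

1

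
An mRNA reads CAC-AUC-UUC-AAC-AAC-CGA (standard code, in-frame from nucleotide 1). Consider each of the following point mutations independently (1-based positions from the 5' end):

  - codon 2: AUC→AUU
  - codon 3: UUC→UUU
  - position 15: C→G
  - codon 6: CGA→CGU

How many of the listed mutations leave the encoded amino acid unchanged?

3

Codon 2: AUC (Ile) → AUU (Ile) — synonymous.
Codon 3: UUC (Phe) → UUU (Phe) — synonymous.
Codon 5: AAC (Asn) → AAG (Lys) — missense.
Codon 6: CGA (Arg) → CGU (Arg) — synonymous.
Synonymous: 3 of 4.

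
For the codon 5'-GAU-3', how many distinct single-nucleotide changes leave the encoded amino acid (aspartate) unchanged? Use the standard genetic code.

Position 1: none → 0 synonymous.
Position 2: none → 0 synonymous.
Position 3: GAC → 1 synonymous.
Total: 0 + 0 + 1 = 1.

1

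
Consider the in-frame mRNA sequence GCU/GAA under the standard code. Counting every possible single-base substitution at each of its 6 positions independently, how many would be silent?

Codon 1 (GCU, Ala): 3 synonymous substitutions.
Codon 2 (GAA, Glu): 1 synonymous substitution.
Total: 3 + 1 = 4.

4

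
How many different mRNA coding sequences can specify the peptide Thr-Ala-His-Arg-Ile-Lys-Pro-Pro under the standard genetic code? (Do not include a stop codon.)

18432

Thr: 4 codons.
Ala: 4 codons.
His: 2 codons.
Arg: 6 codons.
Ile: 3 codons.
Lys: 2 codons.
Pro: 4 codons.
Pro: 4 codons.
4 × 4 × 2 × 6 × 3 × 2 × 4 × 4 = 18432.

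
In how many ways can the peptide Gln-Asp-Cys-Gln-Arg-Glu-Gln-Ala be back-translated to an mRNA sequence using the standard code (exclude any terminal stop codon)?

Gln: 2 codons.
Asp: 2 codons.
Cys: 2 codons.
Gln: 2 codons.
Arg: 6 codons.
Glu: 2 codons.
Gln: 2 codons.
Ala: 4 codons.
2 × 2 × 2 × 2 × 6 × 2 × 2 × 4 = 1536.

1536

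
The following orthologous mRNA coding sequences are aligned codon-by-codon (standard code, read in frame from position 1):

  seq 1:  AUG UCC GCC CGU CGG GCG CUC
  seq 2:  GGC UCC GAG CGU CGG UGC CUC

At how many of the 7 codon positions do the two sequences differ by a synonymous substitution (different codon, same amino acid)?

Codon 1: AUG Met / GGC Gly — nonsynonymous.
Codon 2: UCC Ser / UCC Ser — identical.
Codon 3: GCC Ala / GAG Glu — nonsynonymous.
Codon 4: CGU Arg / CGU Arg — identical.
Codon 5: CGG Arg / CGG Arg — identical.
Codon 6: GCG Ala / UGC Cys — nonsynonymous.
Codon 7: CUC Leu / CUC Leu — identical.
Synonymous differences: 0.

0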